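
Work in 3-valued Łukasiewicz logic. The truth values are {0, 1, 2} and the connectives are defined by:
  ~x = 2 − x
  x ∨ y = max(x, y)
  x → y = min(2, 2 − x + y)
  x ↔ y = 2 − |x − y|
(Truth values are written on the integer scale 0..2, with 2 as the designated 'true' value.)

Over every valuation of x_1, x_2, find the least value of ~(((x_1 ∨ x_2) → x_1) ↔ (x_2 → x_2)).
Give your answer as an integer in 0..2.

0

Take x_1 = 0, x_2 = 0:
x_1 ∨ x_2 = 0 ∨ 0 = 0
(x_1 ∨ x_2) → x_1 = 0 → 0 = 2
x_2 → x_2 = 0 → 0 = 2
((x_1 ∨ x_2) → x_1) ↔ (x_2 → x_2) = 2 ↔ 2 = 2
~(((x_1 ∨ x_2) → x_1) ↔ (x_2 → x_2)) = ~2 = 0
No assignment yields a value below 0, so this is the minimum.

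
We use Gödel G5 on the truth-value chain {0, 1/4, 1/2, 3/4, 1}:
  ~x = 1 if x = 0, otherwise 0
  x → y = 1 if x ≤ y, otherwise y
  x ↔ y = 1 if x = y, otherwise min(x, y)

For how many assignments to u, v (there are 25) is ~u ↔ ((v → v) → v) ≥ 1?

value 1: 5 assignments (counts)
value 3/4: 1 assignment
value 1/2: 1 assignment
value 1/4: 1 assignment
value 0: 17 assignments
So 5 of the 25 assignments meet the threshold.

5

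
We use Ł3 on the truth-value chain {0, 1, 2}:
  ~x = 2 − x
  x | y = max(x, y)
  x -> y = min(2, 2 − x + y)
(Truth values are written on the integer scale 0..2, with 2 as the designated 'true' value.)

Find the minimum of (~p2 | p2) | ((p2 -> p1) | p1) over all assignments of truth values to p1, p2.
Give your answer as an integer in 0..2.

Take p1 = 0, p2 = 1:
~p2 = ~1 = 1
~p2 | p2 = 1 | 1 = 1
p2 -> p1 = 1 -> 0 = 1
(p2 -> p1) | p1 = 1 | 0 = 1
(~p2 | p2) | ((p2 -> p1) | p1) = 1 | 1 = 1
No assignment yields a value below 1, so this is the minimum.

1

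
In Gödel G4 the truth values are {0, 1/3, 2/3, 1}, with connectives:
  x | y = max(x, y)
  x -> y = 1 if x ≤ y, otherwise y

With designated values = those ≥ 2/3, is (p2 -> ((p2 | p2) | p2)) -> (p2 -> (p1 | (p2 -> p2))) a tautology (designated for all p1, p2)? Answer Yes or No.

p1 = 0, p2 = 0 ↦ 1
p1 = 0, p2 = 1/3 ↦ 1
p1 = 0, p2 = 2/3 ↦ 1
p1 = 0, p2 = 1 ↦ 1
p1 = 1/3, p2 = 0 ↦ 1
p1 = 1/3, p2 = 1/3 ↦ 1
p1 = 1/3, p2 = 2/3 ↦ 1
p1 = 1/3, p2 = 1 ↦ 1
p1 = 2/3, p2 = 0 ↦ 1
p1 = 2/3, p2 = 1/3 ↦ 1
p1 = 2/3, p2 = 2/3 ↦ 1
p1 = 2/3, p2 = 1 ↦ 1
p1 = 1, p2 = 0 ↦ 1
p1 = 1, p2 = 1/3 ↦ 1
p1 = 1, p2 = 2/3 ↦ 1
p1 = 1, p2 = 1 ↦ 1
Every assignment gives a value ≥ 2/3.

Yes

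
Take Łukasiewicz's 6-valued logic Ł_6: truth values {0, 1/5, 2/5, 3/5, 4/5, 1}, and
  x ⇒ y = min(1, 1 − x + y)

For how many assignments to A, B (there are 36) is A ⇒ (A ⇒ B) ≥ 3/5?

32

value 1: 27 assignments (counts)
value 4/5: 3 assignments (counts)
value 3/5: 2 assignments (counts)
value 2/5: 2 assignments
value 1/5: 1 assignment
value 0: 1 assignment
So 32 of the 36 assignments meet the threshold.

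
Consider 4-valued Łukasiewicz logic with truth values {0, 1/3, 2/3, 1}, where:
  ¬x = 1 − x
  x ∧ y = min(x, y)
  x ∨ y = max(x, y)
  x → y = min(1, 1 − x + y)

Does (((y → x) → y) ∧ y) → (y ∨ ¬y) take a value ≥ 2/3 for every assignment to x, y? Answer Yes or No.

Yes

x = 0, y = 0 ↦ 1
x = 0, y = 1/3 ↦ 1
x = 0, y = 2/3 ↦ 1
x = 0, y = 1 ↦ 1
x = 1/3, y = 0 ↦ 1
x = 1/3, y = 1/3 ↦ 1
x = 1/3, y = 2/3 ↦ 1
x = 1/3, y = 1 ↦ 1
x = 2/3, y = 0 ↦ 1
x = 2/3, y = 1/3 ↦ 1
x = 2/3, y = 2/3 ↦ 1
x = 2/3, y = 1 ↦ 1
x = 1, y = 0 ↦ 1
x = 1, y = 1/3 ↦ 1
x = 1, y = 2/3 ↦ 1
x = 1, y = 1 ↦ 1
Every assignment gives a value ≥ 2/3.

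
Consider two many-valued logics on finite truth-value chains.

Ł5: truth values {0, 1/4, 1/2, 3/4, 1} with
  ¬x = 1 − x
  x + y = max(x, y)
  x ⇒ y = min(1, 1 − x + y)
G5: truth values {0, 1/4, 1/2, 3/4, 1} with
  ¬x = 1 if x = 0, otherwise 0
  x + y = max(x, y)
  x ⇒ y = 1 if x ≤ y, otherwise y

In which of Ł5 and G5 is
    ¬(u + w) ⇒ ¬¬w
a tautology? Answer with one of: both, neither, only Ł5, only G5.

In Ł5: at u = 0, w = 0 the value is 0 — not a tautology.
In G5: at u = 0, w = 0 the value is 0 — not a tautology.

neither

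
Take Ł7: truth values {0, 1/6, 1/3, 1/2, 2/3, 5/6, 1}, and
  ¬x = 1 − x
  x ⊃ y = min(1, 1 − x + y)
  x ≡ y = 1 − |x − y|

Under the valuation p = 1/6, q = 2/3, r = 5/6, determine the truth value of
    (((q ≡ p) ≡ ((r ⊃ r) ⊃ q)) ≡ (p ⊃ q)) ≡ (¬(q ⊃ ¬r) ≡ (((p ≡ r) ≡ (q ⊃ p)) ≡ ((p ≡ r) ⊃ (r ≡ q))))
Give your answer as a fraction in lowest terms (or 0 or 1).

5/6

q ≡ p = 2/3 ≡ 1/6 = 1/2
r ⊃ r = 5/6 ⊃ 5/6 = 1
(r ⊃ r) ⊃ q = 1 ⊃ 2/3 = 2/3
(q ≡ p) ≡ ((r ⊃ r) ⊃ q) = 1/2 ≡ 2/3 = 5/6
p ⊃ q = 1/6 ⊃ 2/3 = 1
((q ≡ p) ≡ ((r ⊃ r) ⊃ q)) ≡ (p ⊃ q) = 5/6 ≡ 1 = 5/6
¬r = ¬5/6 = 1/6
q ⊃ ¬r = 2/3 ⊃ 1/6 = 1/2
¬(q ⊃ ¬r) = ¬1/2 = 1/2
p ≡ r = 1/6 ≡ 5/6 = 1/3
q ⊃ p = 2/3 ⊃ 1/6 = 1/2
(p ≡ r) ≡ (q ⊃ p) = 1/3 ≡ 1/2 = 5/6
p ≡ r = 1/6 ≡ 5/6 = 1/3
r ≡ q = 5/6 ≡ 2/3 = 5/6
(p ≡ r) ⊃ (r ≡ q) = 1/3 ⊃ 5/6 = 1
((p ≡ r) ≡ (q ⊃ p)) ≡ ((p ≡ r) ⊃ (r ≡ q)) = 5/6 ≡ 1 = 5/6
¬(q ⊃ ¬r) ≡ (((p ≡ r) ≡ (q ⊃ p)) ≡ ((p ≡ r) ⊃ (r ≡ q))) = 1/2 ≡ 5/6 = 2/3
(((q ≡ p) ≡ ((r ⊃ r) ⊃ q)) ≡ (p ⊃ q)) ≡ (¬(q ⊃ ¬r) ≡ (((p ≡ r) ≡ (q ⊃ p)) ≡ ((p ≡ r) ⊃ (r ≡ q)))) = 5/6 ≡ 2/3 = 5/6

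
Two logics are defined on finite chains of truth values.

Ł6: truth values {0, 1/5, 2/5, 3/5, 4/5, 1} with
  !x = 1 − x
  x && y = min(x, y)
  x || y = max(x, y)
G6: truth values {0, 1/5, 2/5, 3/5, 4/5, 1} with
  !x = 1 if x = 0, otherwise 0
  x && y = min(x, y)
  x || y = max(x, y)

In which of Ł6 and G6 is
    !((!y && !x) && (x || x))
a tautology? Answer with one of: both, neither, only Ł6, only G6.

In Ł6: at x = 1/5, y = 0 the value is 4/5 — not a tautology.
In G6: every assignment gives 1 — tautology.

only G6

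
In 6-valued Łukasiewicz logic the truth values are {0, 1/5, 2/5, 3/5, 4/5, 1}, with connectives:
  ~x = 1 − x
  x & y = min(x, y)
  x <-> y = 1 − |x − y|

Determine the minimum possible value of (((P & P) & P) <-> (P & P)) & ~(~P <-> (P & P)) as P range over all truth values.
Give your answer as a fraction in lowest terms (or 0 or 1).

Take P = 2/5:
P & P = 2/5 & 2/5 = 2/5
(P & P) & P = 2/5 & 2/5 = 2/5
P & P = 2/5 & 2/5 = 2/5
((P & P) & P) <-> (P & P) = 2/5 <-> 2/5 = 1
~P = ~2/5 = 3/5
P & P = 2/5 & 2/5 = 2/5
~P <-> (P & P) = 3/5 <-> 2/5 = 4/5
~(~P <-> (P & P)) = ~4/5 = 1/5
(((P & P) & P) <-> (P & P)) & ~(~P <-> (P & P)) = 1 & 1/5 = 1/5
No assignment yields a value below 1/5, so this is the minimum.

1/5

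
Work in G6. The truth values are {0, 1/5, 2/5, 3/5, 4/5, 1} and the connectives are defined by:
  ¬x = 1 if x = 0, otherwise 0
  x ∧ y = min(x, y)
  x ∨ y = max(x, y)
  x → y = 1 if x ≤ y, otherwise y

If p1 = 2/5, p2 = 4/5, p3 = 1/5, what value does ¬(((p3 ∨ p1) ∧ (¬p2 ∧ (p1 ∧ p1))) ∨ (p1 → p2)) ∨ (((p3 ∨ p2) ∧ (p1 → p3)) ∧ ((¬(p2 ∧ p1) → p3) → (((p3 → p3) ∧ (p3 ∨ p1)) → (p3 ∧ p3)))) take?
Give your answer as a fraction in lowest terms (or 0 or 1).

p3 ∨ p1 = 1/5 ∨ 2/5 = 2/5
¬p2 = ¬4/5 = 0
p1 ∧ p1 = 2/5 ∧ 2/5 = 2/5
¬p2 ∧ (p1 ∧ p1) = 0 ∧ 2/5 = 0
(p3 ∨ p1) ∧ (¬p2 ∧ (p1 ∧ p1)) = 2/5 ∧ 0 = 0
p1 → p2 = 2/5 → 4/5 = 1
((p3 ∨ p1) ∧ (¬p2 ∧ (p1 ∧ p1))) ∨ (p1 → p2) = 0 ∨ 1 = 1
¬(((p3 ∨ p1) ∧ (¬p2 ∧ (p1 ∧ p1))) ∨ (p1 → p2)) = ¬1 = 0
p3 ∨ p2 = 1/5 ∨ 4/5 = 4/5
p1 → p3 = 2/5 → 1/5 = 1/5
(p3 ∨ p2) ∧ (p1 → p3) = 4/5 ∧ 1/5 = 1/5
p2 ∧ p1 = 4/5 ∧ 2/5 = 2/5
¬(p2 ∧ p1) = ¬2/5 = 0
¬(p2 ∧ p1) → p3 = 0 → 1/5 = 1
p3 → p3 = 1/5 → 1/5 = 1
p3 ∨ p1 = 1/5 ∨ 2/5 = 2/5
(p3 → p3) ∧ (p3 ∨ p1) = 1 ∧ 2/5 = 2/5
p3 ∧ p3 = 1/5 ∧ 1/5 = 1/5
((p3 → p3) ∧ (p3 ∨ p1)) → (p3 ∧ p3) = 2/5 → 1/5 = 1/5
(¬(p2 ∧ p1) → p3) → (((p3 → p3) ∧ (p3 ∨ p1)) → (p3 ∧ p3)) = 1 → 1/5 = 1/5
((p3 ∨ p2) ∧ (p1 → p3)) ∧ ((¬(p2 ∧ p1) → p3) → (((p3 → p3) ∧ (p3 ∨ p1)) → (p3 ∧ p3))) = 1/5 ∧ 1/5 = 1/5
¬(((p3 ∨ p1) ∧ (¬p2 ∧ (p1 ∧ p1))) ∨ (p1 → p2)) ∨ (((p3 ∨ p2) ∧ (p1 → p3)) ∧ ((¬(p2 ∧ p1) → p3) → (((p3 → p3) ∧ (p3 ∨ p1)) → (p3 ∧ p3)))) = 0 ∨ 1/5 = 1/5

1/5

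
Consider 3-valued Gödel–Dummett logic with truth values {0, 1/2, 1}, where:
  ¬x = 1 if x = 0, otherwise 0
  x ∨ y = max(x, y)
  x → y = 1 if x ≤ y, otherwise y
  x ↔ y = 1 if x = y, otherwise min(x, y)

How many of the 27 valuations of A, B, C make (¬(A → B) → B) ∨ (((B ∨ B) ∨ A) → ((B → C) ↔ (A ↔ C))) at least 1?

24

value 1: 24 assignments (counts)
value 1/2: 1 assignment
value 0: 2 assignments
So 24 of the 27 assignments meet the threshold.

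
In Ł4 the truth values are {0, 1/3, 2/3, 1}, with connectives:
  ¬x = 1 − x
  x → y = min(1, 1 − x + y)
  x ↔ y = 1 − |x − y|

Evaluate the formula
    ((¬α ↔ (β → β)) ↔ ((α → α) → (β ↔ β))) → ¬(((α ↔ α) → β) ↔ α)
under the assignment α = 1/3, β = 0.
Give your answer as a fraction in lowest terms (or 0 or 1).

2/3

¬α = ¬1/3 = 2/3
β → β = 0 → 0 = 1
¬α ↔ (β → β) = 2/3 ↔ 1 = 2/3
α → α = 1/3 → 1/3 = 1
β ↔ β = 0 ↔ 0 = 1
(α → α) → (β ↔ β) = 1 → 1 = 1
(¬α ↔ (β → β)) ↔ ((α → α) → (β ↔ β)) = 2/3 ↔ 1 = 2/3
α ↔ α = 1/3 ↔ 1/3 = 1
(α ↔ α) → β = 1 → 0 = 0
((α ↔ α) → β) ↔ α = 0 ↔ 1/3 = 2/3
¬(((α ↔ α) → β) ↔ α) = ¬2/3 = 1/3
((¬α ↔ (β → β)) ↔ ((α → α) → (β ↔ β))) → ¬(((α ↔ α) → β) ↔ α) = 2/3 → 1/3 = 2/3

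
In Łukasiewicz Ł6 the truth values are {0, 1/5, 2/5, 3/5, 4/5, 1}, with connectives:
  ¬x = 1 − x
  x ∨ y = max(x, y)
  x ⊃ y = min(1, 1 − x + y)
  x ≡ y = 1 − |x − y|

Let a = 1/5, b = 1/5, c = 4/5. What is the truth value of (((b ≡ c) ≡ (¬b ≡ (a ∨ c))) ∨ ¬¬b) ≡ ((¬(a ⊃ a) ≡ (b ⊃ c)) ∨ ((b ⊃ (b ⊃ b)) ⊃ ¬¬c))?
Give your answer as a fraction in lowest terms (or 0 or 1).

3/5

b ≡ c = 1/5 ≡ 4/5 = 2/5
¬b = ¬1/5 = 4/5
a ∨ c = 1/5 ∨ 4/5 = 4/5
¬b ≡ (a ∨ c) = 4/5 ≡ 4/5 = 1
(b ≡ c) ≡ (¬b ≡ (a ∨ c)) = 2/5 ≡ 1 = 2/5
¬b = ¬1/5 = 4/5
¬¬b = ¬4/5 = 1/5
((b ≡ c) ≡ (¬b ≡ (a ∨ c))) ∨ ¬¬b = 2/5 ∨ 1/5 = 2/5
a ⊃ a = 1/5 ⊃ 1/5 = 1
¬(a ⊃ a) = ¬1 = 0
b ⊃ c = 1/5 ⊃ 4/5 = 1
¬(a ⊃ a) ≡ (b ⊃ c) = 0 ≡ 1 = 0
b ⊃ b = 1/5 ⊃ 1/5 = 1
b ⊃ (b ⊃ b) = 1/5 ⊃ 1 = 1
¬c = ¬4/5 = 1/5
¬¬c = ¬1/5 = 4/5
(b ⊃ (b ⊃ b)) ⊃ ¬¬c = 1 ⊃ 4/5 = 4/5
(¬(a ⊃ a) ≡ (b ⊃ c)) ∨ ((b ⊃ (b ⊃ b)) ⊃ ¬¬c) = 0 ∨ 4/5 = 4/5
(((b ≡ c) ≡ (¬b ≡ (a ∨ c))) ∨ ¬¬b) ≡ ((¬(a ⊃ a) ≡ (b ⊃ c)) ∨ ((b ⊃ (b ⊃ b)) ⊃ ¬¬c)) = 2/5 ≡ 4/5 = 3/5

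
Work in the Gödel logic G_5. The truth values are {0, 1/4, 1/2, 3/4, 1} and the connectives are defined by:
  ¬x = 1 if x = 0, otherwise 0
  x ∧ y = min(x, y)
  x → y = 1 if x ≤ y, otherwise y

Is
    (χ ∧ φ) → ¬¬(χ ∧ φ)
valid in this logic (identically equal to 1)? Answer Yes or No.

At φ = 1/2, χ = 0, for instance:
χ ∧ φ = 0 ∧ 1/2 = 0
¬(χ ∧ φ) = ¬0 = 1
¬¬(χ ∧ φ) = ¬1 = 0
(χ ∧ φ) → ¬¬(χ ∧ φ) = 0 → 0 = 1
and checking the remaining 24 assignments likewise gives ≥ 1 in every case.

Yes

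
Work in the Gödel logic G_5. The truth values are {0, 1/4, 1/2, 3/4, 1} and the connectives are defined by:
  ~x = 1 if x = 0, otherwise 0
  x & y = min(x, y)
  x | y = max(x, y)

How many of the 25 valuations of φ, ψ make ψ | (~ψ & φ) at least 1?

value 1: 6 assignments (counts)
value 3/4: 6 assignments
value 1/2: 6 assignments
value 1/4: 6 assignments
value 0: 1 assignment
So 6 of the 25 assignments meet the threshold.

6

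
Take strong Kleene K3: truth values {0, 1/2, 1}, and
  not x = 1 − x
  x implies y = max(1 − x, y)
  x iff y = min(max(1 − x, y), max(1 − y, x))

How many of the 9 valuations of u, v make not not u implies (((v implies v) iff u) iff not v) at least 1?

u = 0, v = 0 ↦ 1  ≥
u = 0, v = 1/2 ↦ 1  ≥
u = 0, v = 1 ↦ 1  ≥
u = 1/2, v = 0 ↦ 1/2  <
u = 1/2, v = 1/2 ↦ 1/2  <
u = 1/2, v = 1 ↦ 1/2  <
u = 1, v = 0 ↦ 1  ≥
u = 1, v = 1/2 ↦ 1/2  <
u = 1, v = 1 ↦ 0  <
So 4 of the 9 assignments meet the threshold.

4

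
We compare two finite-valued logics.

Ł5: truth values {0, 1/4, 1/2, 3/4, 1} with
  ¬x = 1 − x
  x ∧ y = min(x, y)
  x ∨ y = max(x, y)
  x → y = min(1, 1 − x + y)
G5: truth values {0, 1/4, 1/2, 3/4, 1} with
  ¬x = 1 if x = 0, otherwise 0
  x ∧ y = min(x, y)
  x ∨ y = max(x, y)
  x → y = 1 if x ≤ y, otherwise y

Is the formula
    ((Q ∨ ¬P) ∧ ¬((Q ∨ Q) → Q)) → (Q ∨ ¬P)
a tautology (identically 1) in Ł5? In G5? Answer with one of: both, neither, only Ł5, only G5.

both

In Ł5: every assignment gives 1 — tautology.
In G5: every assignment gives 1 — tautology.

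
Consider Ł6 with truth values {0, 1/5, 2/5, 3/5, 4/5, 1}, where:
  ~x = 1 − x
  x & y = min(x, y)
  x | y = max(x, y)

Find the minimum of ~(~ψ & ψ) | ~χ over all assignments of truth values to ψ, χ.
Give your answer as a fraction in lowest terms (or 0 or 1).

Take ψ = 2/5, χ = 2/5:
~ψ = ~2/5 = 3/5
~ψ & ψ = 3/5 & 2/5 = 2/5
~(~ψ & ψ) = ~2/5 = 3/5
~χ = ~2/5 = 3/5
~(~ψ & ψ) | ~χ = 3/5 | 3/5 = 3/5
No assignment yields a value below 3/5, so this is the minimum.

3/5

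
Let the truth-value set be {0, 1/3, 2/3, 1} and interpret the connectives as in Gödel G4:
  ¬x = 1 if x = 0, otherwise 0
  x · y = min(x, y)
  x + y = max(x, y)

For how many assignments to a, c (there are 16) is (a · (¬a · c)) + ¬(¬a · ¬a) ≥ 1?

a = 0, c = 0 ↦ 0  <
a = 0, c = 1/3 ↦ 0  <
a = 0, c = 2/3 ↦ 0  <
a = 0, c = 1 ↦ 0  <
a = 1/3, c = 0 ↦ 1  ≥
a = 1/3, c = 1/3 ↦ 1  ≥
a = 1/3, c = 2/3 ↦ 1  ≥
a = 1/3, c = 1 ↦ 1  ≥
a = 2/3, c = 0 ↦ 1  ≥
a = 2/3, c = 1/3 ↦ 1  ≥
a = 2/3, c = 2/3 ↦ 1  ≥
a = 2/3, c = 1 ↦ 1  ≥
a = 1, c = 0 ↦ 1  ≥
a = 1, c = 1/3 ↦ 1  ≥
a = 1, c = 2/3 ↦ 1  ≥
a = 1, c = 1 ↦ 1  ≥
So 12 of the 16 assignments meet the threshold.

12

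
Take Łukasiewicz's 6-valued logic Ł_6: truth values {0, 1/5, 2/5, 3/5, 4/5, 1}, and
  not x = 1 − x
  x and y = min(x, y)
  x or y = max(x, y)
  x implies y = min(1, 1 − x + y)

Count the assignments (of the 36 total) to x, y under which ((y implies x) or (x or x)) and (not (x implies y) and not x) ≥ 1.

value 2/5: 3 assignments
value 1/5: 7 assignments
value 0: 26 assignments
So 0 of the 36 assignments meet the threshold.

0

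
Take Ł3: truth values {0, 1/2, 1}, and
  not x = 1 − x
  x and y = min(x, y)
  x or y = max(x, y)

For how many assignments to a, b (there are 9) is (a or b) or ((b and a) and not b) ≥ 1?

a = 0, b = 0 ↦ 0  <
a = 0, b = 1/2 ↦ 1/2  <
a = 0, b = 1 ↦ 1  ≥
a = 1/2, b = 0 ↦ 1/2  <
a = 1/2, b = 1/2 ↦ 1/2  <
a = 1/2, b = 1 ↦ 1  ≥
a = 1, b = 0 ↦ 1  ≥
a = 1, b = 1/2 ↦ 1  ≥
a = 1, b = 1 ↦ 1  ≥
So 5 of the 9 assignments meet the threshold.

5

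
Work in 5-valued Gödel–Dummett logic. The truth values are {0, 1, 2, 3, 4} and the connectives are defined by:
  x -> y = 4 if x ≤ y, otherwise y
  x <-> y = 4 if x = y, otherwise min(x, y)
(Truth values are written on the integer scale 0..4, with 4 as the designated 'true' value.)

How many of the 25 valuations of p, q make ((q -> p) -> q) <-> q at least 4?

value 4: 19 assignments (counts)
value 3: 3 assignments
value 2: 2 assignments
value 1: 1 assignment
So 19 of the 25 assignments meet the threshold.

19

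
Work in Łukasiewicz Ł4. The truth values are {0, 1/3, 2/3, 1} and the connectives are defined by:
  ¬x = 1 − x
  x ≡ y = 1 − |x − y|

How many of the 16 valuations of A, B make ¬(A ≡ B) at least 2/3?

A = 0, B = 0 ↦ 0  <
A = 0, B = 1/3 ↦ 1/3  <
A = 0, B = 2/3 ↦ 2/3  ≥
A = 0, B = 1 ↦ 1  ≥
A = 1/3, B = 0 ↦ 1/3  <
A = 1/3, B = 1/3 ↦ 0  <
A = 1/3, B = 2/3 ↦ 1/3  <
A = 1/3, B = 1 ↦ 2/3  ≥
A = 2/3, B = 0 ↦ 2/3  ≥
A = 2/3, B = 1/3 ↦ 1/3  <
A = 2/3, B = 2/3 ↦ 0  <
A = 2/3, B = 1 ↦ 1/3  <
A = 1, B = 0 ↦ 1  ≥
A = 1, B = 1/3 ↦ 2/3  ≥
A = 1, B = 2/3 ↦ 1/3  <
A = 1, B = 1 ↦ 0  <
So 6 of the 16 assignments meet the threshold.

6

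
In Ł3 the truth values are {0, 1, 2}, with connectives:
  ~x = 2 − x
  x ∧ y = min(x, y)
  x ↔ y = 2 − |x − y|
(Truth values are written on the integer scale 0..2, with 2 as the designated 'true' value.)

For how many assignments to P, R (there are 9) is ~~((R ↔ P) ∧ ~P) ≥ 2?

P = 0, R = 0 ↦ 2  ≥
P = 0, R = 1 ↦ 1  <
P = 0, R = 2 ↦ 0  <
P = 1, R = 0 ↦ 1  <
P = 1, R = 1 ↦ 1  <
P = 1, R = 2 ↦ 1  <
P = 2, R = 0 ↦ 0  <
P = 2, R = 1 ↦ 0  <
P = 2, R = 2 ↦ 0  <
So 1 of the 9 assignments meets the threshold.

1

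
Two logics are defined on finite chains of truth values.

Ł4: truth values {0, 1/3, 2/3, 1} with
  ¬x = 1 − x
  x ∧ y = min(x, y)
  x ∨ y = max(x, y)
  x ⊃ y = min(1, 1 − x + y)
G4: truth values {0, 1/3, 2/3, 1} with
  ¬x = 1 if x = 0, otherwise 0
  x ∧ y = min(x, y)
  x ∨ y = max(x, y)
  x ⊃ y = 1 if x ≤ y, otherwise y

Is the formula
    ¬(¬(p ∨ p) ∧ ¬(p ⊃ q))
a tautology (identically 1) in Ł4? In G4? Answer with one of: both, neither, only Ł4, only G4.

only G4

In Ł4: at p = 1/3, q = 0 the value is 2/3 — not a tautology.
In G4: every assignment gives 1 — tautology.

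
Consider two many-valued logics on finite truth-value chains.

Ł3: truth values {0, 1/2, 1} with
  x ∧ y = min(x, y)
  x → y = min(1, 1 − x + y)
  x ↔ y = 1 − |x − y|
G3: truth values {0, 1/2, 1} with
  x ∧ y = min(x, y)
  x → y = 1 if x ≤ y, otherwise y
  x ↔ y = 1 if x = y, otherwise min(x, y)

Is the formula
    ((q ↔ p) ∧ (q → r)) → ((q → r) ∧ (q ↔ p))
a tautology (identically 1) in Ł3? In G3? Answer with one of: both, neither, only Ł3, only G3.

both

In Ł3: every assignment gives 1 — tautology.
In G3: every assignment gives 1 — tautology.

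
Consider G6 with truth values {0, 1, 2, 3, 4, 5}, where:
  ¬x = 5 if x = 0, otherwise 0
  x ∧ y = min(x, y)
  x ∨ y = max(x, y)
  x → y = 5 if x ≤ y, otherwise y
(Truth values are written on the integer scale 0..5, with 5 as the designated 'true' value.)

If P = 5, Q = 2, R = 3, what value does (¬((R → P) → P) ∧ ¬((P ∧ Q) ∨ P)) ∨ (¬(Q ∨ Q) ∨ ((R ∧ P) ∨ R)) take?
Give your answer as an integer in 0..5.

R → P = 3 → 5 = 5
(R → P) → P = 5 → 5 = 5
¬((R → P) → P) = ¬5 = 0
P ∧ Q = 5 ∧ 2 = 2
(P ∧ Q) ∨ P = 2 ∨ 5 = 5
¬((P ∧ Q) ∨ P) = ¬5 = 0
¬((R → P) → P) ∧ ¬((P ∧ Q) ∨ P) = 0 ∧ 0 = 0
Q ∨ Q = 2 ∨ 2 = 2
¬(Q ∨ Q) = ¬2 = 0
R ∧ P = 3 ∧ 5 = 3
(R ∧ P) ∨ R = 3 ∨ 3 = 3
¬(Q ∨ Q) ∨ ((R ∧ P) ∨ R) = 0 ∨ 3 = 3
(¬((R → P) → P) ∧ ¬((P ∧ Q) ∨ P)) ∨ (¬(Q ∨ Q) ∨ ((R ∧ P) ∨ R)) = 0 ∨ 3 = 3

3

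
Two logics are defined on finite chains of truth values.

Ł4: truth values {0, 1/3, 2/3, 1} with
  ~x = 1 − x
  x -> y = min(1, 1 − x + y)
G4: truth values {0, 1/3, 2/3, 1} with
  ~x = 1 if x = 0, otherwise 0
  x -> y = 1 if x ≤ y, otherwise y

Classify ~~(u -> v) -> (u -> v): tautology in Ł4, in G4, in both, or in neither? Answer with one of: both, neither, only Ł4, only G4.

only Ł4

In Ł4: every assignment gives 1 — tautology.
In G4: at u = 2/3, v = 1/3 the value is 1/3 — not a tautology.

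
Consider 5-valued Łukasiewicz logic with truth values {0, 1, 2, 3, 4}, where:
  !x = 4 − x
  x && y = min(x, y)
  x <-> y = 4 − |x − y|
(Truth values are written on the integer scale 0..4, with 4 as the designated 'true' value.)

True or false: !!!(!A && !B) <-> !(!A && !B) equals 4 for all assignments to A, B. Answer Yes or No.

At A = 1, B = 4, for instance:
!A = !1 = 3
!B = !4 = 0
!A && !B = 3 && 0 = 0
!(!A && !B) = !0 = 4
!!(!A && !B) = !4 = 0
!!!(!A && !B) = !0 = 4
!!!(!A && !B) <-> !(!A && !B) = 4 <-> 4 = 4
and checking the remaining 24 assignments likewise gives ≥ 4 in every case.

Yes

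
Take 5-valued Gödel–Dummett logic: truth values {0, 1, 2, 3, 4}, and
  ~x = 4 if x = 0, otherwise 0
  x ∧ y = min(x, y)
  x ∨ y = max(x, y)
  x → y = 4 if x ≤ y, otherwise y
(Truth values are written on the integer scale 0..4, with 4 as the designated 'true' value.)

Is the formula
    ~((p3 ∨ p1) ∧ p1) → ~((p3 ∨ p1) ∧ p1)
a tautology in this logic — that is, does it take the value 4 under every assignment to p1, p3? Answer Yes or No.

Yes

At p1 = 3, p3 = 1, for instance:
p3 ∨ p1 = 1 ∨ 3 = 3
(p3 ∨ p1) ∧ p1 = 3 ∧ 3 = 3
~((p3 ∨ p1) ∧ p1) = ~3 = 0
~((p3 ∨ p1) ∧ p1) → ~((p3 ∨ p1) ∧ p1) = 0 → 0 = 4
and checking the remaining 24 assignments likewise gives ≥ 4 in every case.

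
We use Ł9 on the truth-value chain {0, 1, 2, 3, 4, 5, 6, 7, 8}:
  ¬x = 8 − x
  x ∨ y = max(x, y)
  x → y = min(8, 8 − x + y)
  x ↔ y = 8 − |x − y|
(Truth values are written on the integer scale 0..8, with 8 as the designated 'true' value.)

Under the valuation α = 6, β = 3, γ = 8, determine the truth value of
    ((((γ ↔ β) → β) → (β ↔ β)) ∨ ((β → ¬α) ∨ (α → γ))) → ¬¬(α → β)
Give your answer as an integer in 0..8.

γ ↔ β = 8 ↔ 3 = 3
(γ ↔ β) → β = 3 → 3 = 8
β ↔ β = 3 ↔ 3 = 8
((γ ↔ β) → β) → (β ↔ β) = 8 → 8 = 8
¬α = ¬6 = 2
β → ¬α = 3 → 2 = 7
α → γ = 6 → 8 = 8
(β → ¬α) ∨ (α → γ) = 7 ∨ 8 = 8
(((γ ↔ β) → β) → (β ↔ β)) ∨ ((β → ¬α) ∨ (α → γ)) = 8 ∨ 8 = 8
α → β = 6 → 3 = 5
¬(α → β) = ¬5 = 3
¬¬(α → β) = ¬3 = 5
((((γ ↔ β) → β) → (β ↔ β)) ∨ ((β → ¬α) ∨ (α → γ))) → ¬¬(α → β) = 8 → 5 = 5

5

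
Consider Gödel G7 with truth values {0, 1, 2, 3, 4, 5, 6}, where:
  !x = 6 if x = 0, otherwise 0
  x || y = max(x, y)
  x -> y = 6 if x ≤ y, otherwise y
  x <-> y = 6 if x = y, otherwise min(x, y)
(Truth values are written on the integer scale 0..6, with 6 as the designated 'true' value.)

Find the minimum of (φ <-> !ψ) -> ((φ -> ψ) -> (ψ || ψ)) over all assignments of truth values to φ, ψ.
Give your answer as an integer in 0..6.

1

Take φ = 0, ψ = 1:
!ψ = !1 = 0
φ <-> !ψ = 0 <-> 0 = 6
φ -> ψ = 0 -> 1 = 6
ψ || ψ = 1 || 1 = 1
(φ -> ψ) -> (ψ || ψ) = 6 -> 1 = 1
(φ <-> !ψ) -> ((φ -> ψ) -> (ψ || ψ)) = 6 -> 1 = 1
No assignment yields a value below 1, so this is the minimum.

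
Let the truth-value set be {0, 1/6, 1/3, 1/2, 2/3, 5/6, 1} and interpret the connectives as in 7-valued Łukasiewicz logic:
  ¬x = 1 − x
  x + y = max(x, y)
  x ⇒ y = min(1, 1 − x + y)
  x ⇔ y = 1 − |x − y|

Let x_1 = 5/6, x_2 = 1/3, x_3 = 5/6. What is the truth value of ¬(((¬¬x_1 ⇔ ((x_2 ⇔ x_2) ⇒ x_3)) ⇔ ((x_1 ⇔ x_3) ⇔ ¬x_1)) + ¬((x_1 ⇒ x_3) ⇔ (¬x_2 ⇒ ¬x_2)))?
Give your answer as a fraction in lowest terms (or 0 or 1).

5/6

¬x_1 = ¬5/6 = 1/6
¬¬x_1 = ¬1/6 = 5/6
x_2 ⇔ x_2 = 1/3 ⇔ 1/3 = 1
(x_2 ⇔ x_2) ⇒ x_3 = 1 ⇒ 5/6 = 5/6
¬¬x_1 ⇔ ((x_2 ⇔ x_2) ⇒ x_3) = 5/6 ⇔ 5/6 = 1
x_1 ⇔ x_3 = 5/6 ⇔ 5/6 = 1
¬x_1 = ¬5/6 = 1/6
(x_1 ⇔ x_3) ⇔ ¬x_1 = 1 ⇔ 1/6 = 1/6
(¬¬x_1 ⇔ ((x_2 ⇔ x_2) ⇒ x_3)) ⇔ ((x_1 ⇔ x_3) ⇔ ¬x_1) = 1 ⇔ 1/6 = 1/6
x_1 ⇒ x_3 = 5/6 ⇒ 5/6 = 1
¬x_2 = ¬1/3 = 2/3
¬x_2 = ¬1/3 = 2/3
¬x_2 ⇒ ¬x_2 = 2/3 ⇒ 2/3 = 1
(x_1 ⇒ x_3) ⇔ (¬x_2 ⇒ ¬x_2) = 1 ⇔ 1 = 1
¬((x_1 ⇒ x_3) ⇔ (¬x_2 ⇒ ¬x_2)) = ¬1 = 0
((¬¬x_1 ⇔ ((x_2 ⇔ x_2) ⇒ x_3)) ⇔ ((x_1 ⇔ x_3) ⇔ ¬x_1)) + ¬((x_1 ⇒ x_3) ⇔ (¬x_2 ⇒ ¬x_2)) = 1/6 + 0 = 1/6
¬(((¬¬x_1 ⇔ ((x_2 ⇔ x_2) ⇒ x_3)) ⇔ ((x_1 ⇔ x_3) ⇔ ¬x_1)) + ¬((x_1 ⇒ x_3) ⇔ (¬x_2 ⇒ ¬x_2))) = ¬1/6 = 5/6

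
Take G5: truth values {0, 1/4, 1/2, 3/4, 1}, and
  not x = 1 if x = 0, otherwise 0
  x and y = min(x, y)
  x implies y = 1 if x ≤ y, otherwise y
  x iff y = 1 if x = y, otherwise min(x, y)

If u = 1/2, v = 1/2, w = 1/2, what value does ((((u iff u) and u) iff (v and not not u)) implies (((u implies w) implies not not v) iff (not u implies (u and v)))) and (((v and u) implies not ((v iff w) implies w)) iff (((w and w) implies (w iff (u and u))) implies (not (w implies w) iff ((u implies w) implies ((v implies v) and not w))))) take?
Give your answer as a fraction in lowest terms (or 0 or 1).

u iff u = 1/2 iff 1/2 = 1
(u iff u) and u = 1 and 1/2 = 1/2
not u = not 1/2 = 0
not not u = not 0 = 1
v and not not u = 1/2 and 1 = 1/2
((u iff u) and u) iff (v and not not u) = 1/2 iff 1/2 = 1
u implies w = 1/2 implies 1/2 = 1
not v = not 1/2 = 0
not not v = not 0 = 1
(u implies w) implies not not v = 1 implies 1 = 1
not u = not 1/2 = 0
u and v = 1/2 and 1/2 = 1/2
not u implies (u and v) = 0 implies 1/2 = 1
((u implies w) implies not not v) iff (not u implies (u and v)) = 1 iff 1 = 1
(((u iff u) and u) iff (v and not not u)) implies (((u implies w) implies not not v) iff (not u implies (u and v))) = 1 implies 1 = 1
v and u = 1/2 and 1/2 = 1/2
v iff w = 1/2 iff 1/2 = 1
(v iff w) implies w = 1 implies 1/2 = 1/2
not ((v iff w) implies w) = not 1/2 = 0
(v and u) implies not ((v iff w) implies w) = 1/2 implies 0 = 0
w and w = 1/2 and 1/2 = 1/2
u and u = 1/2 and 1/2 = 1/2
w iff (u and u) = 1/2 iff 1/2 = 1
(w and w) implies (w iff (u and u)) = 1/2 implies 1 = 1
w implies w = 1/2 implies 1/2 = 1
not (w implies w) = not 1 = 0
u implies w = 1/2 implies 1/2 = 1
v implies v = 1/2 implies 1/2 = 1
not w = not 1/2 = 0
(v implies v) and not w = 1 and 0 = 0
(u implies w) implies ((v implies v) and not w) = 1 implies 0 = 0
not (w implies w) iff ((u implies w) implies ((v implies v) and not w)) = 0 iff 0 = 1
((w and w) implies (w iff (u and u))) implies (not (w implies w) iff ((u implies w) implies ((v implies v) and not w))) = 1 implies 1 = 1
((v and u) implies not ((v iff w) implies w)) iff (((w and w) implies (w iff (u and u))) implies (not (w implies w) iff ((u implies w) implies ((v implies v) and not w)))) = 0 iff 1 = 0
((((u iff u) and u) iff (v and not not u)) implies (((u implies w) implies not not v) iff (not u implies (u and v)))) and (((v and u) implies not ((v iff w) implies w)) iff (((w and w) implies (w iff (u and u))) implies (not (w implies w) iff ((u implies w) implies ((v implies v) and not w))))) = 1 and 0 = 0

0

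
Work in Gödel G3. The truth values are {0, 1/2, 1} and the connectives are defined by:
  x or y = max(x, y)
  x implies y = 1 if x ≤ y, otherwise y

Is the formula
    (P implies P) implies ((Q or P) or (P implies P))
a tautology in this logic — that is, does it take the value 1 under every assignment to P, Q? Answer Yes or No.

Yes

P = 0, Q = 0 ↦ 1
P = 0, Q = 1/2 ↦ 1
P = 0, Q = 1 ↦ 1
P = 1/2, Q = 0 ↦ 1
P = 1/2, Q = 1/2 ↦ 1
P = 1/2, Q = 1 ↦ 1
P = 1, Q = 0 ↦ 1
P = 1, Q = 1/2 ↦ 1
P = 1, Q = 1 ↦ 1
Every assignment gives a value ≥ 1.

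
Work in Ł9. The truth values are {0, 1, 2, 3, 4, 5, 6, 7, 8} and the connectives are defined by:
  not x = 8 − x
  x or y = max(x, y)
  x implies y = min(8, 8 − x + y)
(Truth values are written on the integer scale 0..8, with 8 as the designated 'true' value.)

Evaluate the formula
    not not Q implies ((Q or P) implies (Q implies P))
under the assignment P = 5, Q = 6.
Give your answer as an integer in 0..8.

8

not Q = not 6 = 2
not not Q = not 2 = 6
Q or P = 6 or 5 = 6
Q implies P = 6 implies 5 = 7
(Q or P) implies (Q implies P) = 6 implies 7 = 8
not not Q implies ((Q or P) implies (Q implies P)) = 6 implies 8 = 8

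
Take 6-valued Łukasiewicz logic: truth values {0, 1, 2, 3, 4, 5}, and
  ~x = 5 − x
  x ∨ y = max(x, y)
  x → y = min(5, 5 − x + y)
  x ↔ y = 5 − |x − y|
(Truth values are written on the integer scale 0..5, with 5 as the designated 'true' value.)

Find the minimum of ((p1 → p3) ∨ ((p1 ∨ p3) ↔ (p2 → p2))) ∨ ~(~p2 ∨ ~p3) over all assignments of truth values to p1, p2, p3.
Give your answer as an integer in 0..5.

3

Take p1 = 2, p2 = 0, p3 = 0:
p1 → p3 = 2 → 0 = 3
p1 ∨ p3 = 2 ∨ 0 = 2
p2 → p2 = 0 → 0 = 5
(p1 ∨ p3) ↔ (p2 → p2) = 2 ↔ 5 = 2
(p1 → p3) ∨ ((p1 ∨ p3) ↔ (p2 → p2)) = 3 ∨ 2 = 3
~p2 = ~0 = 5
~p3 = ~0 = 5
~p2 ∨ ~p3 = 5 ∨ 5 = 5
~(~p2 ∨ ~p3) = ~5 = 0
((p1 → p3) ∨ ((p1 ∨ p3) ↔ (p2 → p2))) ∨ ~(~p2 ∨ ~p3) = 3 ∨ 0 = 3
No assignment yields a value below 3, so this is the minimum.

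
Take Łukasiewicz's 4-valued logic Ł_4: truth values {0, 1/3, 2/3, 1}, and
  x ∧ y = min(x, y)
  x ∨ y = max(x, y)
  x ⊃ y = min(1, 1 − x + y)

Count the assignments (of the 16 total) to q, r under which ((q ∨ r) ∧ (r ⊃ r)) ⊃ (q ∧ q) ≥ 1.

q = 0, r = 0 ↦ 1  ≥
q = 0, r = 1/3 ↦ 2/3  <
q = 0, r = 2/3 ↦ 1/3  <
q = 0, r = 1 ↦ 0  <
q = 1/3, r = 0 ↦ 1  ≥
q = 1/3, r = 1/3 ↦ 1  ≥
q = 1/3, r = 2/3 ↦ 2/3  <
q = 1/3, r = 1 ↦ 1/3  <
q = 2/3, r = 0 ↦ 1  ≥
q = 2/3, r = 1/3 ↦ 1  ≥
q = 2/3, r = 2/3 ↦ 1  ≥
q = 2/3, r = 1 ↦ 2/3  <
q = 1, r = 0 ↦ 1  ≥
q = 1, r = 1/3 ↦ 1  ≥
q = 1, r = 2/3 ↦ 1  ≥
q = 1, r = 1 ↦ 1  ≥
So 10 of the 16 assignments meet the threshold.

10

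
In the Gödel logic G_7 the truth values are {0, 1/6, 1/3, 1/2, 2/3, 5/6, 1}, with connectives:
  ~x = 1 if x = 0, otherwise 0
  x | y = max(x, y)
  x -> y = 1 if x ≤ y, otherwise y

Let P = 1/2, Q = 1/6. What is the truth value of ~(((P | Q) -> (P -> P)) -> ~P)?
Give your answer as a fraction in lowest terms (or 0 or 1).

P | Q = 1/2 | 1/6 = 1/2
P -> P = 1/2 -> 1/2 = 1
(P | Q) -> (P -> P) = 1/2 -> 1 = 1
~P = ~1/2 = 0
((P | Q) -> (P -> P)) -> ~P = 1 -> 0 = 0
~(((P | Q) -> (P -> P)) -> ~P) = ~0 = 1

1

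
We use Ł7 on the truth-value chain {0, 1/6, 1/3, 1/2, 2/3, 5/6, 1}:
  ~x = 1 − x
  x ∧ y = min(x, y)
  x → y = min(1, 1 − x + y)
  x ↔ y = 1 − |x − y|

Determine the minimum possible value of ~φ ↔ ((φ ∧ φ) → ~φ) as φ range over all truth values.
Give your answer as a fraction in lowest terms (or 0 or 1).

Take φ = 1/2:
~φ = ~1/2 = 1/2
φ ∧ φ = 1/2 ∧ 1/2 = 1/2
~φ = ~1/2 = 1/2
(φ ∧ φ) → ~φ = 1/2 → 1/2 = 1
~φ ↔ ((φ ∧ φ) → ~φ) = 1/2 ↔ 1 = 1/2
No assignment yields a value below 1/2, so this is the minimum.

1/2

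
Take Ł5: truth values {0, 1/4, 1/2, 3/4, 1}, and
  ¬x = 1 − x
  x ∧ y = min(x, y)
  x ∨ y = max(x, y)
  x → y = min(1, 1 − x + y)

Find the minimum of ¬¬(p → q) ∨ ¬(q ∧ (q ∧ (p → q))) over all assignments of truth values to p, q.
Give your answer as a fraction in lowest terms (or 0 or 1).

Take p = 1, q = 1/2:
p → q = 1 → 1/2 = 1/2
¬(p → q) = ¬1/2 = 1/2
¬¬(p → q) = ¬1/2 = 1/2
p → q = 1 → 1/2 = 1/2
q ∧ (p → q) = 1/2 ∧ 1/2 = 1/2
q ∧ (q ∧ (p → q)) = 1/2 ∧ 1/2 = 1/2
¬(q ∧ (q ∧ (p → q))) = ¬1/2 = 1/2
¬¬(p → q) ∨ ¬(q ∧ (q ∧ (p → q))) = 1/2 ∨ 1/2 = 1/2
No assignment yields a value below 1/2, so this is the minimum.

1/2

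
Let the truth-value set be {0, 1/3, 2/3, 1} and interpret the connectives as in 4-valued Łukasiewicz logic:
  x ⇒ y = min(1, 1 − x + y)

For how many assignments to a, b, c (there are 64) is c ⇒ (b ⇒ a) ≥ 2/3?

value 1: 54 assignments (counts)
value 2/3: 6 assignments (counts)
value 1/3: 3 assignments
value 0: 1 assignment
So 60 of the 64 assignments meet the threshold.

60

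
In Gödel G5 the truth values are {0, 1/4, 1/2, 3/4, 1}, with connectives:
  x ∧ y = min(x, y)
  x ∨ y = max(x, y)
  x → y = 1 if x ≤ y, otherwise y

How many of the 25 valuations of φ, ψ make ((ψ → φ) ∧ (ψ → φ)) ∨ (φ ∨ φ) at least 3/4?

16

value 1: 15 assignments (counts)
value 3/4: 1 assignment (counts)
value 1/2: 2 assignments
value 1/4: 3 assignments
value 0: 4 assignments
So 16 of the 25 assignments meet the threshold.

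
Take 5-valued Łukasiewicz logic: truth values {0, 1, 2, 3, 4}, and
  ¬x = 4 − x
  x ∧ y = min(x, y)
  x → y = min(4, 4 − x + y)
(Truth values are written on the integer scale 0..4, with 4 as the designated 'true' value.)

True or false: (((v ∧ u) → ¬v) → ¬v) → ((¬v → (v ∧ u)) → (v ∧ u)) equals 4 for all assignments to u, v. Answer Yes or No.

Yes

At u = 2, v = 2, for instance:
v ∧ u = 2 ∧ 2 = 2
¬v = ¬2 = 2
(v ∧ u) → ¬v = 2 → 2 = 4
((v ∧ u) → ¬v) → ¬v = 4 → 2 = 2
¬v → (v ∧ u) = 2 → 2 = 4
(¬v → (v ∧ u)) → (v ∧ u) = 4 → 2 = 2
(((v ∧ u) → ¬v) → ¬v) → ((¬v → (v ∧ u)) → (v ∧ u)) = 2 → 2 = 4
and checking the remaining 24 assignments likewise gives ≥ 4 in every case.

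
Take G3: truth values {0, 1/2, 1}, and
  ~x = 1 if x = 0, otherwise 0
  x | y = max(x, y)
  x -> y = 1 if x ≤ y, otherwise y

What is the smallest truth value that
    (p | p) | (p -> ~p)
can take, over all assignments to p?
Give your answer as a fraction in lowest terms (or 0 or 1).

Take p = 1/2:
p | p = 1/2 | 1/2 = 1/2
~p = ~1/2 = 0
p -> ~p = 1/2 -> 0 = 0
(p | p) | (p -> ~p) = 1/2 | 0 = 1/2
No assignment yields a value below 1/2, so this is the minimum.

1/2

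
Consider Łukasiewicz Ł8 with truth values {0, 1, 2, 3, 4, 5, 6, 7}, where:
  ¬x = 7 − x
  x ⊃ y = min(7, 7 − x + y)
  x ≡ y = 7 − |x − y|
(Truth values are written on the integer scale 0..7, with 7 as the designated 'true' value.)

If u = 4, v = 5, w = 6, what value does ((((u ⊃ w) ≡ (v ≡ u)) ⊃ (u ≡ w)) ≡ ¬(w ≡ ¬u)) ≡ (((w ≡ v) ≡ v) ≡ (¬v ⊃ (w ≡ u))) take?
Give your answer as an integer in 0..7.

5

u ⊃ w = 4 ⊃ 6 = 7
v ≡ u = 5 ≡ 4 = 6
(u ⊃ w) ≡ (v ≡ u) = 7 ≡ 6 = 6
u ≡ w = 4 ≡ 6 = 5
((u ⊃ w) ≡ (v ≡ u)) ⊃ (u ≡ w) = 6 ⊃ 5 = 6
¬u = ¬4 = 3
w ≡ ¬u = 6 ≡ 3 = 4
¬(w ≡ ¬u) = ¬4 = 3
(((u ⊃ w) ≡ (v ≡ u)) ⊃ (u ≡ w)) ≡ ¬(w ≡ ¬u) = 6 ≡ 3 = 4
w ≡ v = 6 ≡ 5 = 6
(w ≡ v) ≡ v = 6 ≡ 5 = 6
¬v = ¬5 = 2
w ≡ u = 6 ≡ 4 = 5
¬v ⊃ (w ≡ u) = 2 ⊃ 5 = 7
((w ≡ v) ≡ v) ≡ (¬v ⊃ (w ≡ u)) = 6 ≡ 7 = 6
((((u ⊃ w) ≡ (v ≡ u)) ⊃ (u ≡ w)) ≡ ¬(w ≡ ¬u)) ≡ (((w ≡ v) ≡ v) ≡ (¬v ⊃ (w ≡ u))) = 4 ≡ 6 = 5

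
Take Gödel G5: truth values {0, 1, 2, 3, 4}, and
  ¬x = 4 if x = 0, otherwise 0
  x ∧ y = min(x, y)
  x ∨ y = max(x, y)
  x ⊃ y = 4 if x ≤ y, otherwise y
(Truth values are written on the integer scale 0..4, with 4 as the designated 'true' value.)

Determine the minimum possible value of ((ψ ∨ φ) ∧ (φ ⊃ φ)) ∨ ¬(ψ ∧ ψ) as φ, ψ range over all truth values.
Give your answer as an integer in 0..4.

Take φ = 0, ψ = 1:
ψ ∨ φ = 1 ∨ 0 = 1
φ ⊃ φ = 0 ⊃ 0 = 4
(ψ ∨ φ) ∧ (φ ⊃ φ) = 1 ∧ 4 = 1
ψ ∧ ψ = 1 ∧ 1 = 1
¬(ψ ∧ ψ) = ¬1 = 0
((ψ ∨ φ) ∧ (φ ⊃ φ)) ∨ ¬(ψ ∧ ψ) = 1 ∨ 0 = 1
No assignment yields a value below 1, so this is the minimum.

1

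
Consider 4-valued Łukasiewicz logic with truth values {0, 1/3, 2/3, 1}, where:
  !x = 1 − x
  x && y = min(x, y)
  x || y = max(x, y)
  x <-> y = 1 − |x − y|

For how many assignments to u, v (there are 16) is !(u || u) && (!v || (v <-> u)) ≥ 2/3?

5

u = 0, v = 0 ↦ 1  ≥
u = 0, v = 1/3 ↦ 2/3  ≥
u = 0, v = 2/3 ↦ 1/3  <
u = 0, v = 1 ↦ 0  <
u = 1/3, v = 0 ↦ 2/3  ≥
u = 1/3, v = 1/3 ↦ 2/3  ≥
u = 1/3, v = 2/3 ↦ 2/3  ≥
u = 1/3, v = 1 ↦ 1/3  <
u = 2/3, v = 0 ↦ 1/3  <
u = 2/3, v = 1/3 ↦ 1/3  <
u = 2/3, v = 2/3 ↦ 1/3  <
u = 2/3, v = 1 ↦ 1/3  <
u = 1, v = 0 ↦ 0  <
u = 1, v = 1/3 ↦ 0  <
u = 1, v = 2/3 ↦ 0  <
u = 1, v = 1 ↦ 0  <
So 5 of the 16 assignments meet the threshold.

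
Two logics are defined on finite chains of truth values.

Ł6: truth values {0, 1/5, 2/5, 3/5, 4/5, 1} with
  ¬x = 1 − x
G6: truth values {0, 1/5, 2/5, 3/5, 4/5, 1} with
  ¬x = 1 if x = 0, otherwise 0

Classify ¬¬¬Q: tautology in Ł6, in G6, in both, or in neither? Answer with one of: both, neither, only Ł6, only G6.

neither

In Ł6: at Q = 1/5 the value is 4/5 — not a tautology.
In G6: at Q = 1/5 the value is 0 — not a tautology.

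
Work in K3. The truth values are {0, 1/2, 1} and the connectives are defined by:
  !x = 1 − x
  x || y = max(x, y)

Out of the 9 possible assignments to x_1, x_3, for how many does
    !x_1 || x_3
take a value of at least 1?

5

x_1 = 0, x_3 = 0 ↦ 1  ≥
x_1 = 0, x_3 = 1/2 ↦ 1  ≥
x_1 = 0, x_3 = 1 ↦ 1  ≥
x_1 = 1/2, x_3 = 0 ↦ 1/2  <
x_1 = 1/2, x_3 = 1/2 ↦ 1/2  <
x_1 = 1/2, x_3 = 1 ↦ 1  ≥
x_1 = 1, x_3 = 0 ↦ 0  <
x_1 = 1, x_3 = 1/2 ↦ 1/2  <
x_1 = 1, x_3 = 1 ↦ 1  ≥
So 5 of the 9 assignments meet the threshold.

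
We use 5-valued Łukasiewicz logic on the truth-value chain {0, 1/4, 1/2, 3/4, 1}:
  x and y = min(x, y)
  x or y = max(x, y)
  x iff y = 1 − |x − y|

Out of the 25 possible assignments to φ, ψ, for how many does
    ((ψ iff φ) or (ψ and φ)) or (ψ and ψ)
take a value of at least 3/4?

18

value 1: 9 assignments (counts)
value 3/4: 9 assignments (counts)
value 1/2: 4 assignments
value 1/4: 2 assignments
value 0: 1 assignment
So 18 of the 25 assignments meet the threshold.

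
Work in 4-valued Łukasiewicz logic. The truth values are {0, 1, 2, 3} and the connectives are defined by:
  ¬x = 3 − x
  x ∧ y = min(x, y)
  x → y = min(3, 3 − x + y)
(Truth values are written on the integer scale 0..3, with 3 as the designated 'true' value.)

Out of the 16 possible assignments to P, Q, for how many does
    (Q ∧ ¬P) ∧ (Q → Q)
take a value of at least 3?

1

P = 0, Q = 0 ↦ 0  <
P = 0, Q = 1 ↦ 1  <
P = 0, Q = 2 ↦ 2  <
P = 0, Q = 3 ↦ 3  ≥
P = 1, Q = 0 ↦ 0  <
P = 1, Q = 1 ↦ 1  <
P = 1, Q = 2 ↦ 2  <
P = 1, Q = 3 ↦ 2  <
P = 2, Q = 0 ↦ 0  <
P = 2, Q = 1 ↦ 1  <
P = 2, Q = 2 ↦ 1  <
P = 2, Q = 3 ↦ 1  <
P = 3, Q = 0 ↦ 0  <
P = 3, Q = 1 ↦ 0  <
P = 3, Q = 2 ↦ 0  <
P = 3, Q = 3 ↦ 0  <
So 1 of the 16 assignments meets the threshold.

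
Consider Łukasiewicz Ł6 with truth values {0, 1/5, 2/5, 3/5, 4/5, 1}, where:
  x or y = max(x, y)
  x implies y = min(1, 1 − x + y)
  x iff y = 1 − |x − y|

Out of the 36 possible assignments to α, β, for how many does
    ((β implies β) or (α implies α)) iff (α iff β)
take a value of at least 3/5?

value 1: 6 assignments (counts)
value 4/5: 10 assignments (counts)
value 3/5: 8 assignments (counts)
value 2/5: 6 assignments
value 1/5: 4 assignments
value 0: 2 assignments
So 24 of the 36 assignments meet the threshold.

24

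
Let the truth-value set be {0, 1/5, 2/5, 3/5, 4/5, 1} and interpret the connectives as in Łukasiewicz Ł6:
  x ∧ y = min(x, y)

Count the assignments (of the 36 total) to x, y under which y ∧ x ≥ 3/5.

value 1: 1 assignment (counts)
value 4/5: 3 assignments (counts)
value 3/5: 5 assignments (counts)
value 2/5: 7 assignments
value 1/5: 9 assignments
value 0: 11 assignments
So 9 of the 36 assignments meet the threshold.

9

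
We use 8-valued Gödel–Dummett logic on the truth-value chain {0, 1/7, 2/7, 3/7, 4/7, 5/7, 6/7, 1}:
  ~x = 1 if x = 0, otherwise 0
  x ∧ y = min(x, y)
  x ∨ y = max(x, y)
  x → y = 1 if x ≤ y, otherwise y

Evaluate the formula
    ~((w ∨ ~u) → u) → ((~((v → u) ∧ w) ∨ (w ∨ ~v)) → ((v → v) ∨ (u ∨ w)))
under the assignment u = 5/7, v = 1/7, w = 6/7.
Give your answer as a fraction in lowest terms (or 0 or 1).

1

~u = ~5/7 = 0
w ∨ ~u = 6/7 ∨ 0 = 6/7
(w ∨ ~u) → u = 6/7 → 5/7 = 5/7
~((w ∨ ~u) → u) = ~5/7 = 0
v → u = 1/7 → 5/7 = 1
(v → u) ∧ w = 1 ∧ 6/7 = 6/7
~((v → u) ∧ w) = ~6/7 = 0
~v = ~1/7 = 0
w ∨ ~v = 6/7 ∨ 0 = 6/7
~((v → u) ∧ w) ∨ (w ∨ ~v) = 0 ∨ 6/7 = 6/7
v → v = 1/7 → 1/7 = 1
u ∨ w = 5/7 ∨ 6/7 = 6/7
(v → v) ∨ (u ∨ w) = 1 ∨ 6/7 = 1
(~((v → u) ∧ w) ∨ (w ∨ ~v)) → ((v → v) ∨ (u ∨ w)) = 6/7 → 1 = 1
~((w ∨ ~u) → u) → ((~((v → u) ∧ w) ∨ (w ∨ ~v)) → ((v → v) ∨ (u ∨ w))) = 0 → 1 = 1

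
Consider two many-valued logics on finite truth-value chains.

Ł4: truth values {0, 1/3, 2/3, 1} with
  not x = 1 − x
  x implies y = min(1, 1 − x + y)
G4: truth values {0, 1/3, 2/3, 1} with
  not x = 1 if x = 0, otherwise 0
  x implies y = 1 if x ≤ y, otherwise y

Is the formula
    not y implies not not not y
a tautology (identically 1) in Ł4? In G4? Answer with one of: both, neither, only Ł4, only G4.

In Ł4: every assignment gives 1 — tautology.
In G4: every assignment gives 1 — tautology.

both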